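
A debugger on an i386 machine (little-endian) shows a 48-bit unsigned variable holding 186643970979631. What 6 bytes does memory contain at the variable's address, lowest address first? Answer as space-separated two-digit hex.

186643970979631 in hexadecimal, padded to 48 bits, is 0xA9C06F96F72F.
Split into bytes (most-significant first): A9 C0 6F 96 F7 2F.
Little-endian: lowest address holds the least-significant byte.
So at ascending addresses the bytes are 2F F7 96 6F C0 A9.

2F F7 96 6F C0 A9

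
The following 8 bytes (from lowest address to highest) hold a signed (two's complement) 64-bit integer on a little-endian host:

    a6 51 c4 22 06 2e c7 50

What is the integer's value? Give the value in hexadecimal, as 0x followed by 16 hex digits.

0x50C72E0622C451A6

In little-endian order the low byte comes first in memory.
Reassemble most-significant byte first: 50 C7 2E 06 22 C4 51 A6 → 0x50C72E0622C451A6.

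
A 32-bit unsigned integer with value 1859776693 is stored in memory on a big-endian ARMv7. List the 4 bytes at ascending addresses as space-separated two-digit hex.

6E D9 F0 B5

1859776693 in hexadecimal, padded to 32 bits, is 0x6ED9F0B5.
Split into bytes (most-significant first): 6E D9 F0 B5.
Big-endian: lowest address holds the most-significant byte.
So the memory order matches the most-significant-first order: 6E D9 F0 B5.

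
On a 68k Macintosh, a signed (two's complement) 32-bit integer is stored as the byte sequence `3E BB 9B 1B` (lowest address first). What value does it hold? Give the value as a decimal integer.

Big-endian: lowest address holds the most-significant byte.
The bytes are already most-significant first: 0x3EBB9B1B.
0x3EBB9B1B = 1052482331.

1052482331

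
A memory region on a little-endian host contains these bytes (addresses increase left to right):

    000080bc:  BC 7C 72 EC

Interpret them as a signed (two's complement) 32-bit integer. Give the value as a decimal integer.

-328041284

Little-endian stores the least-significant byte at the lowest address.
Reassemble most-significant byte first: EC 72 7C BC → 0xEC727CBC.
Top bit is set, so as a signed 32-bit value this is 0xEC727CBC − 2^32 = -328041284.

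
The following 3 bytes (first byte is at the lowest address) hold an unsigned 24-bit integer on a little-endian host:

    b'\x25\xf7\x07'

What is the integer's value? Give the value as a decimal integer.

Little-endian stores the least-significant byte at the lowest address.
Reassemble most-significant byte first: 07 F7 25 → 0x07F725.
0x07F725 = 522021.

522021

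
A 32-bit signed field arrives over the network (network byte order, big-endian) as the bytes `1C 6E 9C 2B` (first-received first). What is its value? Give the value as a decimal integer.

477010987

Big-endian stores the most-significant byte at the lowest address.
The bytes are already most-significant first: 0x1C6E9C2B.
0x1C6E9C2B = 477010987.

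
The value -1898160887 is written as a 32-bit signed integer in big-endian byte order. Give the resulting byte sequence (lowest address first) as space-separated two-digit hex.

8E DC 5D 09

Two's complement of -1898160887 in 32 bits: 1898160887 = 0x7123A2F7; invert → 0x8EDC5D08; add 1 → 0x8EDC5D09.
Split into bytes (most-significant first): 8E DC 5D 09.
In big-endian order the high byte comes first in memory.
So the memory order matches the most-significant-first order: 8E DC 5D 09.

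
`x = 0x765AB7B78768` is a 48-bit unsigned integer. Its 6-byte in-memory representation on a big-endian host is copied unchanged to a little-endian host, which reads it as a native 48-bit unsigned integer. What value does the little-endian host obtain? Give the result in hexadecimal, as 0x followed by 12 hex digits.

0x6887B7B75A76

Stored big-endian, the bytes at ascending addresses are 76 5A B7 B7 87 68.
Read back as little-endian, the first byte is least significant, giving 0x6887B7B75A76.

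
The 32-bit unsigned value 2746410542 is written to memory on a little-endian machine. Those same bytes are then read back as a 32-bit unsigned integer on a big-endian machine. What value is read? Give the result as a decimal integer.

2746410542 in 32-bit hexadecimal is 0xA3B2E62E.
Stored little-endian, the bytes at ascending addresses are 2E E6 B2 A3.
Read back as big-endian, the last byte is least significant, giving 0x2EE6B2A3.
0x2EE6B2A3 = 786870947.

786870947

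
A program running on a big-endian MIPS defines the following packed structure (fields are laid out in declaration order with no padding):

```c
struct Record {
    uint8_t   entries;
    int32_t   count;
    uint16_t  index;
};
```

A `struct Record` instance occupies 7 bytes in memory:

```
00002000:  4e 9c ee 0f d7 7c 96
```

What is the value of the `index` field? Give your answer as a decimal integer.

31894

`index` follows `entries` (1 B), `count` (4 B), so it starts at offset 1 + 4 = 5 and occupies 2 bytes.
Bytes at offsets 5..6: 7C 96.
Big-endian stores the most-significant byte at the lowest address.
The bytes are already most-significant first: 0x7C96.
0x7C96 = 31894.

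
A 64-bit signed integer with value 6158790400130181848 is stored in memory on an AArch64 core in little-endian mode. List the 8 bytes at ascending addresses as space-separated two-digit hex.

D8 6A D8 FD 3C 6B 78 55

6158790400130181848 in hexadecimal, padded to 64 bits, is 0x55786B3CFDD86AD8.
Split into bytes (most-significant first): 55 78 6B 3C FD D8 6A D8.
Little-endian: lowest address holds the least-significant byte.
So at ascending addresses the bytes are D8 6A D8 FD 3C 6B 78 55.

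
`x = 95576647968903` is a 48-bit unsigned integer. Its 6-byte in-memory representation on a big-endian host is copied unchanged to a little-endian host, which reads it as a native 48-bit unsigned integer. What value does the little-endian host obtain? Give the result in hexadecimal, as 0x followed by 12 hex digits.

95576647968903 in 48-bit hexadecimal is 0x56ED2C26A887.
Stored big-endian, the bytes at ascending addresses are 56 ED 2C 26 A8 87.
Read back as little-endian, the first byte is least significant, giving 0x87A8262CED56.

0x87A8262CED56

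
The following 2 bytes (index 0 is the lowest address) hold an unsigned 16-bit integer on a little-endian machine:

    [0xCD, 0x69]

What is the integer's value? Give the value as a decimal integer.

27085

Little-endian stores the least-significant byte at the lowest address.
Reassemble most-significant byte first: 69 CD → 0x69CD.
0x69CD = 27085.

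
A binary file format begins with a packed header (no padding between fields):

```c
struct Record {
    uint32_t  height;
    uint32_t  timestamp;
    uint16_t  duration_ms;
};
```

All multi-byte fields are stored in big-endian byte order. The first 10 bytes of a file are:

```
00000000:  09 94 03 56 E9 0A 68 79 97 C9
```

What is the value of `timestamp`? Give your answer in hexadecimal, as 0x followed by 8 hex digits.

`timestamp` follows `height` (4 bytes), so it starts at byte offset 4 and occupies 4 bytes.
Bytes at offsets 4..7: E9 0A 68 79.
In big-endian order the high byte comes first in memory.
The bytes are already most-significant first: 0xE90A6879.

0xE90A6879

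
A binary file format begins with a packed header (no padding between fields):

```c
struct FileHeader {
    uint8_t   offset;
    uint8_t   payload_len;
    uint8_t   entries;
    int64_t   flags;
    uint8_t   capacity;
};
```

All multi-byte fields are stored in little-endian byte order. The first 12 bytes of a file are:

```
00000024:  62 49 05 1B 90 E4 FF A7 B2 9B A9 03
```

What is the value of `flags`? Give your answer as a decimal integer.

-6225185625287127013

`flags` follows `offset` (1 B), `payload_len` (1 B), `entries` (1 B), so it starts at offset 1 + 1 + 1 = 3 and occupies 8 bytes.
Bytes at offsets 3..10: 1B 90 E4 FF A7 B2 9B A9.
Little-endian: lowest address holds the least-significant byte.
Reassemble most-significant byte first: A9 9B B2 A7 FF E4 90 1B → 0xA99BB2A7FFE4901B.
Top bit is set, so as a signed 64-bit value this is 0xA99BB2A7FFE4901B − 2^64 = -6225185625287127013.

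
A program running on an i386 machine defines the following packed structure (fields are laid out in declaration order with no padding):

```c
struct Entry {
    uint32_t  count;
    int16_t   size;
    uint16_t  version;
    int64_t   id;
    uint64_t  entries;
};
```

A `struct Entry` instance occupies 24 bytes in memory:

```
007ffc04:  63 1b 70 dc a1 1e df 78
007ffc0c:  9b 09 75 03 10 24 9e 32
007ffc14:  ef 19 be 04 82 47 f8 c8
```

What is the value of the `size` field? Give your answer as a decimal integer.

7841

`size` follows `count` (4 bytes), so it starts at byte offset 4 and occupies 2 bytes.
Bytes at offsets 4..5: A1 1E.
In little-endian order the low byte comes first in memory.
Reassemble most-significant byte first: 1E A1 → 0x1EA1.
0x1EA1 = 7841.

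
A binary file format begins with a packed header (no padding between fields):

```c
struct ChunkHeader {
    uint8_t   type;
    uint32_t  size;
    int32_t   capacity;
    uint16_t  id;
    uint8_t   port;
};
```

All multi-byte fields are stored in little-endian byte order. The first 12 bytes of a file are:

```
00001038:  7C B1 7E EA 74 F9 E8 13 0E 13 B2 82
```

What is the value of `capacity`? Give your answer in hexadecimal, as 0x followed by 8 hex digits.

0x0E13E8F9

`capacity` follows `type` (1 B), `size` (4 B), so it starts at offset 1 + 4 = 5 and occupies 4 bytes.
Bytes at offsets 5..8: F9 E8 13 0E.
In little-endian order the low byte comes first in memory.
Reassemble most-significant byte first: 0E 13 E8 F9 → 0x0E13E8F9.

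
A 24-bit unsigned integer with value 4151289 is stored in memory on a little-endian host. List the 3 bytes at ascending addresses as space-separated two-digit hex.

F9 57 3F

4151289 in hexadecimal, padded to 24 bits, is 0x3F57F9.
Split into bytes (most-significant first): 3F 57 F9.
Little-endian: lowest address holds the least-significant byte.
So at ascending addresses the bytes are F9 57 3F.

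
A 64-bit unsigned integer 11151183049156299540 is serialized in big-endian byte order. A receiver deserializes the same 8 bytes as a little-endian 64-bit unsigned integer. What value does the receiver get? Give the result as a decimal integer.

1480366885961056410

11151183049156299540 in 64-bit hexadecimal is 0x9AC0F5E6D6518B14.
Stored big-endian, the bytes at ascending addresses are 9A C0 F5 E6 D6 51 8B 14.
Read back as little-endian, the first byte is least significant, giving 0x148B51D6E6F5C09A.
0x148B51D6E6F5C09A = 1480366885961056410.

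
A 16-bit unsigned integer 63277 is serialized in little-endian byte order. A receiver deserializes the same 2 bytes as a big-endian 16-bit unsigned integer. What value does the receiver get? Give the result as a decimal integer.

11767

63277 in 16-bit hexadecimal is 0xF72D.
Stored little-endian, the bytes at ascending addresses are 2D F7.
Read back as big-endian, the last byte is least significant, giving 0x2DF7.
0x2DF7 = 11767.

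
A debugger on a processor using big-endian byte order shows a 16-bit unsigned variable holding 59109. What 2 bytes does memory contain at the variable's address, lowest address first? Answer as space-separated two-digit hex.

E6 E5

59109 in hexadecimal, padded to 16 bits, is 0xE6E5.
Split into bytes (most-significant first): E6 E5.
In big-endian order the high byte comes first in memory.
So the memory order matches the most-significant-first order: E6 E5.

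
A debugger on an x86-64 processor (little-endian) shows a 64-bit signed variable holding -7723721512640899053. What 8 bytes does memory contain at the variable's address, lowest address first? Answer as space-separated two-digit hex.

13 18 FF CE 34 D4 CF 94

Two's complement of -7723721512640899053 in 64 bits: 7723721512640899053 = 0x6B302BCB3100E7ED; invert → 0x94CFD434CEFF1812; add 1 → 0x94CFD434CEFF1813.
Split into bytes (most-significant first): 94 CF D4 34 CE FF 18 13.
Little-endian: lowest address holds the least-significant byte.
So at ascending addresses the bytes are 13 18 FF CE 34 D4 CF 94.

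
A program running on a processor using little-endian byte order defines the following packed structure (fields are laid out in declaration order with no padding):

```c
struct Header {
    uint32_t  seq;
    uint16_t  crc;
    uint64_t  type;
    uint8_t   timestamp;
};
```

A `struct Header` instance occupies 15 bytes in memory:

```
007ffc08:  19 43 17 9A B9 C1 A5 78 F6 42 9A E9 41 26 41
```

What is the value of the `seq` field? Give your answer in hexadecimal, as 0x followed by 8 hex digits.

0x9A174319

`seq` is the first field, at byte offset 0, occupying 4 bytes.
Bytes at offsets 0..3: 19 43 17 9A.
In little-endian order the low byte comes first in memory.
Reassemble most-significant byte first: 9A 17 43 19 → 0x9A174319.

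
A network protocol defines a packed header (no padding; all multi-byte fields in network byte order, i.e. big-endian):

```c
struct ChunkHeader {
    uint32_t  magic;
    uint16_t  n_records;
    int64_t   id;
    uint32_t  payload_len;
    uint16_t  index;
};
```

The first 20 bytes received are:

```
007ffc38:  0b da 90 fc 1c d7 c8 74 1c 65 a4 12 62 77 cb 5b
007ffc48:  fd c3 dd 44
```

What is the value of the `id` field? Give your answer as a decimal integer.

`id` follows `magic` (4 B), `n_records` (2 B), so it starts at offset 4 + 2 = 6 and occupies 8 bytes.
Bytes at offsets 6..13: C8 74 1C 65 A4 12 62 77.
Big-endian: lowest address holds the most-significant byte.
The bytes are already most-significant first: 0xC8741C65A4126277.
Top bit is set, so as a signed 64-bit value this is 0xC8741C65A4126277 − 2^64 = -4002542945955585417.

-4002542945955585417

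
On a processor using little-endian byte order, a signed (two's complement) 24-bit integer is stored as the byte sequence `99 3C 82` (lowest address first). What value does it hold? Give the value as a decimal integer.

Little-endian stores the least-significant byte at the lowest address.
Reassemble most-significant byte first: 82 3C 99 → 0x823C99.
Top bit is set, so as a signed 24-bit value this is 0x823C99 − 2^24 = -8242023.

-8242023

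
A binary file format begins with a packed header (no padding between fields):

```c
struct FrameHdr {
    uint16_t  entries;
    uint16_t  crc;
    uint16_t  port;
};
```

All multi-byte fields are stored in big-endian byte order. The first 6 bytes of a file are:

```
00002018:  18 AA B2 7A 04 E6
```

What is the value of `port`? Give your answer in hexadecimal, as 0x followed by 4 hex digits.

`port` follows `entries` (2 B), `crc` (2 B), so it starts at offset 2 + 2 = 4 and occupies 2 bytes.
Bytes at offsets 4..5: 04 E6.
Big-endian: lowest address holds the most-significant byte.
The bytes are already most-significant first: 0x04E6.

0x04E6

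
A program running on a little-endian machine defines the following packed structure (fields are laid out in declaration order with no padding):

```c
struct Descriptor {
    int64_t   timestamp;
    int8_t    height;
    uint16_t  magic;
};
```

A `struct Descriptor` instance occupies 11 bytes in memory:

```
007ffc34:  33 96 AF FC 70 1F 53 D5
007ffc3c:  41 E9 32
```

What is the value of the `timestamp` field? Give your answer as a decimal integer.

-3075079550427752909

`timestamp` is the first field, at byte offset 0, occupying 8 bytes.
Bytes at offsets 0..7: 33 96 AF FC 70 1F 53 D5.
Little-endian stores the least-significant byte at the lowest address.
Reassemble most-significant byte first: D5 53 1F 70 FC AF 96 33 → 0xD5531F70FCAF9633.
Top bit is set, so as a signed 64-bit value this is 0xD5531F70FCAF9633 − 2^64 = -3075079550427752909.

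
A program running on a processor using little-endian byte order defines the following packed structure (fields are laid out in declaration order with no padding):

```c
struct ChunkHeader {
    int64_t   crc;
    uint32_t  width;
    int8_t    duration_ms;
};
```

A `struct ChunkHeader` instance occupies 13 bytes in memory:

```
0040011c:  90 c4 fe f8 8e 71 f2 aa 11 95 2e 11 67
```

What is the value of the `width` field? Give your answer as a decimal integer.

`width` follows `crc` (8 bytes), so it starts at byte offset 8 and occupies 4 bytes.
Bytes at offsets 8..11: 11 95 2E 11.
Little-endian: lowest address holds the least-significant byte.
Reassemble most-significant byte first: 11 2E 95 11 → 0x112E9511.
0x112E9511 = 288265489.

288265489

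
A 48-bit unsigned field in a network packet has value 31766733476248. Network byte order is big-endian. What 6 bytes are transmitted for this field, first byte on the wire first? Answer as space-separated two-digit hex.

31766733476248 in hexadecimal, padded to 48 bits, is 0x1CE444DD5198.
Split into bytes (most-significant first): 1C E4 44 DD 51 98.
Big-endian stores the most-significant byte at the lowest address.
So the memory order matches the most-significant-first order: 1C E4 44 DD 51 98.

1C E4 44 DD 51 98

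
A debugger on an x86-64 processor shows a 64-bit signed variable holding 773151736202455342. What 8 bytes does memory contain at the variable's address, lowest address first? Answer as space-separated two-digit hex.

2E E9 D2 61 68 C9 BA 0A

773151736202455342 in hexadecimal, padded to 64 bits, is 0x0ABAC96861D2E92E.
Split into bytes (most-significant first): 0A BA C9 68 61 D2 E9 2E.
Little-endian: lowest address holds the least-significant byte.
So at ascending addresses the bytes are 2E E9 D2 61 68 C9 BA 0A.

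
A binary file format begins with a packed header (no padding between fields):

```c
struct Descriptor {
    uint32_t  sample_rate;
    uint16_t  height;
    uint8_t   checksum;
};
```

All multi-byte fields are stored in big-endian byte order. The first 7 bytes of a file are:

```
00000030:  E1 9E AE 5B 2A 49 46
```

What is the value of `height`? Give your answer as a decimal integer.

10825

`height` follows `sample_rate` (4 bytes), so it starts at byte offset 4 and occupies 2 bytes.
Bytes at offsets 4..5: 2A 49.
In big-endian order the high byte comes first in memory.
The bytes are already most-significant first: 0x2A49.
0x2A49 = 10825.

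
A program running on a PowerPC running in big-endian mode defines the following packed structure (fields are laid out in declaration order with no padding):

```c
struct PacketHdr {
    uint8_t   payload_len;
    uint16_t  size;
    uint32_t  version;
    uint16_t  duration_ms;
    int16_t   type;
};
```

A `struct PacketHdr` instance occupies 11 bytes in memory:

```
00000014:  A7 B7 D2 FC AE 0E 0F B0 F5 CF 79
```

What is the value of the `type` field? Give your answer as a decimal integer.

-12423

`type` follows `payload_len` (1 B), `size` (2 B), `version` (4 B), `duration_ms` (2 B), so it starts at offset 1 + 2 + 4 + 2 = 9 and occupies 2 bytes.
Bytes at offsets 9..10: CF 79.
In big-endian order the high byte comes first in memory.
The bytes are already most-significant first: 0xCF79.
Top bit is set, so as a signed 16-bit value this is 0xCF79 − 2^16 = -12423.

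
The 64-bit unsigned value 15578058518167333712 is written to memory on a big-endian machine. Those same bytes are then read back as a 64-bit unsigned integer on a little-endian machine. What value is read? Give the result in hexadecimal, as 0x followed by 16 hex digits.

0x50AB9CA9AF6130D8

15578058518167333712 in 64-bit hexadecimal is 0xD83061AFA99CAB50.
Stored big-endian, the bytes at ascending addresses are D8 30 61 AF A9 9C AB 50.
Read back as little-endian, the first byte is least significant, giving 0x50AB9CA9AF6130D8.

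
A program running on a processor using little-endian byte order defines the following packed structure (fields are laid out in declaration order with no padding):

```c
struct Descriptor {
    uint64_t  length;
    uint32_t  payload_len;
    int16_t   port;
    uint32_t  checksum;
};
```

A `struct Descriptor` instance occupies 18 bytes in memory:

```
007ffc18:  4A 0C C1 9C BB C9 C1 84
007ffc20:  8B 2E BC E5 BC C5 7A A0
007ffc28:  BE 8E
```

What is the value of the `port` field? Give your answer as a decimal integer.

`port` follows `length` (8 B), `payload_len` (4 B), so it starts at offset 8 + 4 = 12 and occupies 2 bytes.
Bytes at offsets 12..13: BC C5.
In little-endian order the low byte comes first in memory.
Reassemble most-significant byte first: C5 BC → 0xC5BC.
Top bit is set, so as a signed 16-bit value this is 0xC5BC − 2^16 = -14916.

-14916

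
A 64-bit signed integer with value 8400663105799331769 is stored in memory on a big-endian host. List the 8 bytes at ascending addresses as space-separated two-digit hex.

74 95 26 96 0A E6 1F B9

8400663105799331769 in hexadecimal, padded to 64 bits, is 0x749526960AE61FB9.
Split into bytes (most-significant first): 74 95 26 96 0A E6 1F B9.
Big-endian: lowest address holds the most-significant byte.
So the memory order matches the most-significant-first order: 74 95 26 96 0A E6 1F B9.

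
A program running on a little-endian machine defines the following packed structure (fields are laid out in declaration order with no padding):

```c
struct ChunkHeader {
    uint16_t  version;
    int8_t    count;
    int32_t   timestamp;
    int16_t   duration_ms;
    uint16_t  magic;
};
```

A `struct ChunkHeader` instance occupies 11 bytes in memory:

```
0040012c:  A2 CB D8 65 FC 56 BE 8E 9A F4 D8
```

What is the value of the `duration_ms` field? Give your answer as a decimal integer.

`duration_ms` follows `version` (2 B), `count` (1 B), `timestamp` (4 B), so it starts at offset 2 + 1 + 4 = 7 and occupies 2 bytes.
Bytes at offsets 7..8: 8E 9A.
Little-endian: lowest address holds the least-significant byte.
Reassemble most-significant byte first: 9A 8E → 0x9A8E.
Top bit is set, so as a signed 16-bit value this is 0x9A8E − 2^16 = -25970.

-25970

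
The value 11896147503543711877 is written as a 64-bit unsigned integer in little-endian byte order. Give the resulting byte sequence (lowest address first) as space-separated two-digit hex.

85 78 5F 40 20 9B 17 A5

11896147503543711877 in hexadecimal, padded to 64 bits, is 0xA5179B20405F7885.
Split into bytes (most-significant first): A5 17 9B 20 40 5F 78 85.
Little-endian stores the least-significant byte at the lowest address.
So at ascending addresses the bytes are 85 78 5F 40 20 9B 17 A5.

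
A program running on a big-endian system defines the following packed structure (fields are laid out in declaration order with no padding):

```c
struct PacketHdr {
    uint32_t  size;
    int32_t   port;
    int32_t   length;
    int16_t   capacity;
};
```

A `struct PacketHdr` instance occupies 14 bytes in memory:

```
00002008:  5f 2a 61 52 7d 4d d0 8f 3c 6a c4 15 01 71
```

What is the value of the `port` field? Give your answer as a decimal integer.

`port` follows `size` (4 bytes), so it starts at byte offset 4 and occupies 4 bytes.
Bytes at offsets 4..7: 7D 4D D0 8F.
Big-endian stores the most-significant byte at the lowest address.
The bytes are already most-significant first: 0x7D4DD08F.
0x7D4DD08F = 2102251663.

2102251663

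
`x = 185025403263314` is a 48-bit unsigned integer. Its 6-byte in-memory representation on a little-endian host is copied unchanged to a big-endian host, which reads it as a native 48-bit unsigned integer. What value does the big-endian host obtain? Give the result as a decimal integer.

185025403263314 in 48-bit hexadecimal is 0xA847956F9952.
Stored little-endian, the bytes at ascending addresses are 52 99 6F 95 47 A8.
Read back as big-endian, the last byte is least significant, giving 0x52996F9547A8.
0x52996F9547A8 = 90818955528104.

90818955528104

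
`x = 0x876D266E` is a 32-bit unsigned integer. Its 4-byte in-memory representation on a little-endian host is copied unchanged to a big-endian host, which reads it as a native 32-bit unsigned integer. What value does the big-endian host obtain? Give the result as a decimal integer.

1848012167

Stored little-endian, the bytes at ascending addresses are 6E 26 6D 87.
Read back as big-endian, the last byte is least significant, giving 0x6E266D87.
0x6E266D87 = 1848012167.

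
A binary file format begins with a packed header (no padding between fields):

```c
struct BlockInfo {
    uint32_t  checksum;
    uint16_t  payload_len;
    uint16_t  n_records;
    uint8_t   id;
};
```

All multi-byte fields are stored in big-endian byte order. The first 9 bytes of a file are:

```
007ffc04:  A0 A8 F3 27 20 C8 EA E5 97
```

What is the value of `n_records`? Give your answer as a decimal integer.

60133

`n_records` follows `checksum` (4 B), `payload_len` (2 B), so it starts at offset 4 + 2 = 6 and occupies 2 bytes.
Bytes at offsets 6..7: EA E5.
Big-endian stores the most-significant byte at the lowest address.
The bytes are already most-significant first: 0xEAE5.
0xEAE5 = 60133.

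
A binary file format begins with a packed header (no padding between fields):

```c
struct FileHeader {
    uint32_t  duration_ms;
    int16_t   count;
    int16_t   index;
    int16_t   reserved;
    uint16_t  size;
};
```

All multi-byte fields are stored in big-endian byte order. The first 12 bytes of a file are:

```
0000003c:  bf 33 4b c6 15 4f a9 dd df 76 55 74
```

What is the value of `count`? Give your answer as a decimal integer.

`count` follows `duration_ms` (4 bytes), so it starts at byte offset 4 and occupies 2 bytes.
Bytes at offsets 4..5: 15 4F.
Big-endian stores the most-significant byte at the lowest address.
The bytes are already most-significant first: 0x154F.
0x154F = 5455.

5455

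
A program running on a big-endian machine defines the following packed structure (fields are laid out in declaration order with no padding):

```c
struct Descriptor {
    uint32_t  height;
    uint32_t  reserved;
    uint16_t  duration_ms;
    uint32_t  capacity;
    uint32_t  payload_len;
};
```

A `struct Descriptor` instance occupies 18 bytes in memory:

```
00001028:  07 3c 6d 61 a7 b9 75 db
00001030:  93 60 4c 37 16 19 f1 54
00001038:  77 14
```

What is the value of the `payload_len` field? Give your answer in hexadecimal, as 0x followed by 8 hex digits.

0xF1547714

`payload_len` follows `height` (4 B), `reserved` (4 B), `duration_ms` (2 B), `capacity` (4 B), so it starts at offset 4 + 4 + 2 + 4 = 14 and occupies 4 bytes.
Bytes at offsets 14..17: F1 54 77 14.
Big-endian: lowest address holds the most-significant byte.
The bytes are already most-significant first: 0xF1547714.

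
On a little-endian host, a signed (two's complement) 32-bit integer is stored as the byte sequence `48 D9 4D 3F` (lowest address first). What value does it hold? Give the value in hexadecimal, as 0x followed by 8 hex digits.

Little-endian: lowest address holds the least-significant byte.
Reassemble most-significant byte first: 3F 4D D9 48 → 0x3F4DD948.

0x3F4DD948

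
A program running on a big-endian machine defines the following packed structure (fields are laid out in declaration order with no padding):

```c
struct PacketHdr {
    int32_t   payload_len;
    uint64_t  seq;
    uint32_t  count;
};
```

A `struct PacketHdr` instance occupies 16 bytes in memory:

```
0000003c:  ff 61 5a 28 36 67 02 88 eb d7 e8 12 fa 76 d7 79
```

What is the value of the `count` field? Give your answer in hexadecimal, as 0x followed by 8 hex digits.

0xFA76D779

`count` follows `payload_len` (4 B), `seq` (8 B), so it starts at offset 4 + 8 = 12 and occupies 4 bytes.
Bytes at offsets 12..15: FA 76 D7 79.
In big-endian order the high byte comes first in memory.
The bytes are already most-significant first: 0xFA76D779.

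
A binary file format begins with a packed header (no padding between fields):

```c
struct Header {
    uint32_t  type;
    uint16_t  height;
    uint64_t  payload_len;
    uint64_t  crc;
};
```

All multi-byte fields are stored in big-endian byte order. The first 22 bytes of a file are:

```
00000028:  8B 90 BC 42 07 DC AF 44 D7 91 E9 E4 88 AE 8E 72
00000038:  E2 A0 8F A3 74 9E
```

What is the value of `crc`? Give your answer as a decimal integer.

10264515679963280542

`crc` follows `type` (4 B), `height` (2 B), `payload_len` (8 B), so it starts at offset 4 + 2 + 8 = 14 and occupies 8 bytes.
Bytes at offsets 14..21: 8E 72 E2 A0 8F A3 74 9E.
Big-endian: lowest address holds the most-significant byte.
The bytes are already most-significant first: 0x8E72E2A08FA3749E.
0x8E72E2A08FA3749E = 10264515679963280542.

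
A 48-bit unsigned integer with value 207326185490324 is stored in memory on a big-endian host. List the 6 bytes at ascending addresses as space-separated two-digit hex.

BC 8F E3 A3 87 94

207326185490324 in hexadecimal, padded to 48 bits, is 0xBC8FE3A38794.
Split into bytes (most-significant first): BC 8F E3 A3 87 94.
Big-endian: lowest address holds the most-significant byte.
So the memory order matches the most-significant-first order: BC 8F E3 A3 87 94.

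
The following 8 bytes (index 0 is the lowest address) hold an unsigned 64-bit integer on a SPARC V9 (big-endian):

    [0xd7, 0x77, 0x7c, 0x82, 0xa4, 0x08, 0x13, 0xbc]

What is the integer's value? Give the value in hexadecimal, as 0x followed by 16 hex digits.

In big-endian order the high byte comes first in memory.
The bytes are already most-significant first: 0xD7777C82A40813BC.

0xD7777C82A40813BC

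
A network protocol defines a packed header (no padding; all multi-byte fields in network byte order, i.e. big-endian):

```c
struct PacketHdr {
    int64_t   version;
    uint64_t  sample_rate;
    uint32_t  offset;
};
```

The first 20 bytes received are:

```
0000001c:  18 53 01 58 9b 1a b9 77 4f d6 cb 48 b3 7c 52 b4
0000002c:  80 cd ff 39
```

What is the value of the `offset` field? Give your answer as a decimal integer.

2160983865

`offset` follows `version` (8 B), `sample_rate` (8 B), so it starts at offset 8 + 8 = 16 and occupies 4 bytes.
Bytes at offsets 16..19: 80 CD FF 39.
In big-endian order the high byte comes first in memory.
The bytes are already most-significant first: 0x80CDFF39.
0x80CDFF39 = 2160983865.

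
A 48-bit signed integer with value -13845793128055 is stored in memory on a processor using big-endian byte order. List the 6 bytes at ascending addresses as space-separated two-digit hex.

F3 68 46 6B 41 89

Two's complement of -13845793128055 in 48 bits: 13845793128055 = 0x0C97B994BE77; invert → 0xF368466B4188; add 1 → 0xF368466B4189.
Split into bytes (most-significant first): F3 68 46 6B 41 89.
Big-endian: lowest address holds the most-significant byte.
So the memory order matches the most-significant-first order: F3 68 46 6B 41 89.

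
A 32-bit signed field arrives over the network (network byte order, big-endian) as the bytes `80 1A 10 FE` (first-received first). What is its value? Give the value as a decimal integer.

-2145775362

In big-endian order the high byte comes first in memory.
The bytes are already most-significant first: 0x801A10FE.
Top bit is set, so as a signed 32-bit value this is 0x801A10FE − 2^32 = -2145775362.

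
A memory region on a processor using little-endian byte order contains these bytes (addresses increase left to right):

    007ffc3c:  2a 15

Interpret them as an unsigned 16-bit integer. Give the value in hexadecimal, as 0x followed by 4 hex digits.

In little-endian order the low byte comes first in memory.
Reassemble most-significant byte first: 15 2A → 0x152A.

0x152A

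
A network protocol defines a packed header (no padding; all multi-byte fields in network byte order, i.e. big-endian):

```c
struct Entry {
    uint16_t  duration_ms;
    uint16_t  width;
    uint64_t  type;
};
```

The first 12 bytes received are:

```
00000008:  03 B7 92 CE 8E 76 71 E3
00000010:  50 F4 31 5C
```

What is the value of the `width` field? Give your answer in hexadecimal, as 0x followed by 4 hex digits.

0x92CE

`width` follows `duration_ms` (2 bytes), so it starts at byte offset 2 and occupies 2 bytes.
Bytes at offsets 2..3: 92 CE.
In big-endian order the high byte comes first in memory.
The bytes are already most-significant first: 0x92CE.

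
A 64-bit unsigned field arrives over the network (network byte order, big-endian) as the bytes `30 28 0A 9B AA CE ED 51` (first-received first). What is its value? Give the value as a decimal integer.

3470035176590863697

Big-endian: lowest address holds the most-significant byte.
The bytes are already most-significant first: 0x30280A9BAACEED51.
0x30280A9BAACEED51 = 3470035176590863697.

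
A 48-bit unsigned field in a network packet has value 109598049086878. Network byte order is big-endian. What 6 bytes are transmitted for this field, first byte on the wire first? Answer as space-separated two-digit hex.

63 AD C8 C8 AD 9E

109598049086878 in hexadecimal, padded to 48 bits, is 0x63ADC8C8AD9E.
Split into bytes (most-significant first): 63 AD C8 C8 AD 9E.
Big-endian: lowest address holds the most-significant byte.
So the memory order matches the most-significant-first order: 63 AD C8 C8 AD 9E.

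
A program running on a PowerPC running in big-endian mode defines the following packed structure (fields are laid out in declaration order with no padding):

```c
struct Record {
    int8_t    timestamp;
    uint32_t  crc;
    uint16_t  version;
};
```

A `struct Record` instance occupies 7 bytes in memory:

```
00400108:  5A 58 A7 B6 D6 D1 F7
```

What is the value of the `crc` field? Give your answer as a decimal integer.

`crc` follows `timestamp` (1 byte), so it starts at byte offset 1 and occupies 4 bytes.
Bytes at offsets 1..4: 58 A7 B6 D6.
Big-endian stores the most-significant byte at the lowest address.
The bytes are already most-significant first: 0x58A7B6D6.
0x58A7B6D6 = 1487386326.

1487386326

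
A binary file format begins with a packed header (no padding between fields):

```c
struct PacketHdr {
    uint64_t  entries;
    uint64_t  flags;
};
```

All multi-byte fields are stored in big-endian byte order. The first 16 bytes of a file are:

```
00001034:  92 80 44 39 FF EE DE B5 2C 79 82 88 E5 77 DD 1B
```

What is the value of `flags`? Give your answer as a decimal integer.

`flags` follows `entries` (8 bytes), so it starts at byte offset 8 and occupies 8 bytes.
Bytes at offsets 8..15: 2C 79 82 88 E5 77 DD 1B.
In big-endian order the high byte comes first in memory.
The bytes are already most-significant first: 0x2C798288E577DD1B.
0x2C798288E577DD1B = 3204736134327819547.

3204736134327819547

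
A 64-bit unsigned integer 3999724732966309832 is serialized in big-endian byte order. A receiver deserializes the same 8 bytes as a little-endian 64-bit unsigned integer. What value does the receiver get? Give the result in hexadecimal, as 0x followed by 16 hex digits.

3999724732966309832 in 64-bit hexadecimal is 0x3781E07403CD0FC8.
Stored big-endian, the bytes at ascending addresses are 37 81 E0 74 03 CD 0F C8.
Read back as little-endian, the first byte is least significant, giving 0xC80FCD0374E08137.

0xC80FCD0374E08137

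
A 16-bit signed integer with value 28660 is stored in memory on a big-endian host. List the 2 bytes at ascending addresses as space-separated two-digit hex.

6F F4

28660 in hexadecimal, padded to 16 bits, is 0x6FF4.
Split into bytes (most-significant first): 6F F4.
Big-endian stores the most-significant byte at the lowest address.
So the memory order matches the most-significant-first order: 6F F4.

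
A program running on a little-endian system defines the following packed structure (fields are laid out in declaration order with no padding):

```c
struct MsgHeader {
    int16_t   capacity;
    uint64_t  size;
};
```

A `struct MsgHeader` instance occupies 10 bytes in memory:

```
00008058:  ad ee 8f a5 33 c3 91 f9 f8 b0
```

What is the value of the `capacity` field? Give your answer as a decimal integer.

-4435

`capacity` is the first field, at byte offset 0, occupying 2 bytes.
Bytes at offsets 0..1: AD EE.
In little-endian order the low byte comes first in memory.
Reassemble most-significant byte first: EE AD → 0xEEAD.
Top bit is set, so as a signed 16-bit value this is 0xEEAD − 2^16 = -4435.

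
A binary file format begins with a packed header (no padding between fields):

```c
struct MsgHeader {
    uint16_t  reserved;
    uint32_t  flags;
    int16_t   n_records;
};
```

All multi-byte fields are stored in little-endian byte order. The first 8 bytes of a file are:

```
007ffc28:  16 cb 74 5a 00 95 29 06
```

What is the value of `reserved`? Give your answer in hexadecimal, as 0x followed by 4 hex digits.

`reserved` is the first field, at byte offset 0, occupying 2 bytes.
Bytes at offsets 0..1: 16 CB.
Little-endian stores the least-significant byte at the lowest address.
Reassemble most-significant byte first: CB 16 → 0xCB16.

0xCB16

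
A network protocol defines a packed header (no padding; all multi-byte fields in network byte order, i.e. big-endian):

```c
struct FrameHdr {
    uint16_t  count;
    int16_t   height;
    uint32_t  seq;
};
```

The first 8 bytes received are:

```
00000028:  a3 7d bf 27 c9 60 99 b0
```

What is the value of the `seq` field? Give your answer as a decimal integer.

`seq` follows `count` (2 B), `height` (2 B), so it starts at offset 2 + 2 = 4 and occupies 4 bytes.
Bytes at offsets 4..7: C9 60 99 B0.
Big-endian stores the most-significant byte at the lowest address.
The bytes are already most-significant first: 0xC96099B0.
0xC96099B0 = 3378551216.

3378551216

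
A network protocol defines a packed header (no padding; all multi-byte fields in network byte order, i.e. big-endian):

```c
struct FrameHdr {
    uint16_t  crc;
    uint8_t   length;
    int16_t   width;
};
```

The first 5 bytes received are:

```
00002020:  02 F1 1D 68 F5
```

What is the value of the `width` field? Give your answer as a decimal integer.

26869

`width` follows `crc` (2 B), `length` (1 B), so it starts at offset 2 + 1 = 3 and occupies 2 bytes.
Bytes at offsets 3..4: 68 F5.
Big-endian stores the most-significant byte at the lowest address.
The bytes are already most-significant first: 0x68F5.
0x68F5 = 26869.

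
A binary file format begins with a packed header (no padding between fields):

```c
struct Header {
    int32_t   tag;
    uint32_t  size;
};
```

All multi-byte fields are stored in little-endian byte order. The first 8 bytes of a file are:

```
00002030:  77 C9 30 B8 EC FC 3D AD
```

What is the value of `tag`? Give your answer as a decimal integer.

`tag` is the first field, at byte offset 0, occupying 4 bytes.
Bytes at offsets 0..3: 77 C9 30 B8.
In little-endian order the low byte comes first in memory.
Reassemble most-significant byte first: B8 30 C9 77 → 0xB830C977.
Top bit is set, so as a signed 32-bit value this is 0xB830C977 − 2^32 = -1204762249.

-1204762249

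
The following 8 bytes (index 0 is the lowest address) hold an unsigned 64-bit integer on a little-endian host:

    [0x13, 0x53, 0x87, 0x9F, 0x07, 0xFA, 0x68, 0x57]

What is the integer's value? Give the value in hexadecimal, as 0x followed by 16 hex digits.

Little-endian stores the least-significant byte at the lowest address.
Reassemble most-significant byte first: 57 68 FA 07 9F 87 53 13 → 0x5768FA079F875313.

0x5768FA079F875313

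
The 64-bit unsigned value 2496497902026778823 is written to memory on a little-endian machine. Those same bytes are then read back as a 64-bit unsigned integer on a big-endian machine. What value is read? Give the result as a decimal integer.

14368963758860510498

2496497902026778823 in 64-bit hexadecimal is 0x22A5579D68D068C7.
Stored little-endian, the bytes at ascending addresses are C7 68 D0 68 9D 57 A5 22.
Read back as big-endian, the last byte is least significant, giving 0xC768D0689D57A522.
0xC768D0689D57A522 = 14368963758860510498.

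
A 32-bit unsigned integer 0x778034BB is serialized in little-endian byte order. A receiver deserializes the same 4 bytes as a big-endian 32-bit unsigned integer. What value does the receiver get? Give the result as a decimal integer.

3140780151

Stored little-endian, the bytes at ascending addresses are BB 34 80 77.
Read back as big-endian, the last byte is least significant, giving 0xBB348077.
0xBB348077 = 3140780151.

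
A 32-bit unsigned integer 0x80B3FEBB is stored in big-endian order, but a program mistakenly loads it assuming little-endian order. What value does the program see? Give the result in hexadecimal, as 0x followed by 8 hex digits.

0xBBFEB380

Stored big-endian, the bytes at ascending addresses are 80 B3 FE BB.
Read back as little-endian, the first byte is least significant, giving 0xBBFEB380.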